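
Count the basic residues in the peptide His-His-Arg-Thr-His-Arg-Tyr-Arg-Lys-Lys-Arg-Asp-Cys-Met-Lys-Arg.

11

The basic amino acids are Lys (K), Arg (R), and His (H).
Matching residues: His1, His2, Arg3, His5, Arg6, Arg8, Lys9, Lys10, Arg11, Lys15, Arg16.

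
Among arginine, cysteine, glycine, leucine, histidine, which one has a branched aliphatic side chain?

V, L, and I make up the branched-chain aliphatic group.
Of the listed options, only leucine belongs to this group.

leucine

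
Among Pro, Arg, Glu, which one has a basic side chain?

Lysine (K), arginine (R), and histidine (H) have basic, nitrogen-containing side chains.
Of the listed options, only Arg belongs to this group.

Arg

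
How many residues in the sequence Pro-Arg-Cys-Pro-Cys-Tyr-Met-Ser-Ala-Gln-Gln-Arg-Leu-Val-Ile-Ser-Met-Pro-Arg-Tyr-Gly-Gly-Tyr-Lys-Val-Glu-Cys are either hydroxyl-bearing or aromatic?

Hydroxyl-bearing: S, T, Y. Aromatic: F, W, Y.
Hydroxyl-bearing residues here: Tyr6, Ser8, Ser16, Tyr20, Tyr23 (5).
Aromatic residues here: Tyr6, Tyr20, Tyr23 (3).
Y is in both groups, so the 3 Y residues must not be double-counted.
Total = 5 + 3 − 3 = 5.

5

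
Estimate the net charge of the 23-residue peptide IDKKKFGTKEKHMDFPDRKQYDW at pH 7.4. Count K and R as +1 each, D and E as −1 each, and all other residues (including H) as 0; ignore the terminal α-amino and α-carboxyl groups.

Positive (K, R): K3, K4, K5, K9, K11, R18, K19 → +7.
Negative (D, E): D2, E10, D14, D17, D22 → −5.
Net charge = (+7) + (−5) = +2.

+2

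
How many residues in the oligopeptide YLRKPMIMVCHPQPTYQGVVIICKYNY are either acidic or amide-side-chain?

3

Acidic: D, E. Amide-side-chain: N, Q.
Acidic residues here: none (0).
Amide-side-chain residues here: Q13, Q17, N26 (3).
The two groups share no amino acid, so total = 0 + 3 = 3.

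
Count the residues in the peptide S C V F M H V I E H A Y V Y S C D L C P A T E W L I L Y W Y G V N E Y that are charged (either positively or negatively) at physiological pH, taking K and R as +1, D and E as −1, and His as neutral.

4

Charged side chains at pH ~7.4: K, R (positive); D, E (negative).
Matching residues: E9, D17, E23, E34.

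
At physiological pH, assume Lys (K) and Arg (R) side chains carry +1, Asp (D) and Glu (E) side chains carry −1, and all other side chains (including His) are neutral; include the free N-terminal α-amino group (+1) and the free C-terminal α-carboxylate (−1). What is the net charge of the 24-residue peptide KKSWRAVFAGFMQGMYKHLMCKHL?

+5

Positive (K, R): K1, K2, R5, K17, K22 → +5.
Negative (D, E): none → −0.
The N-terminus (+1) and C-terminus (−1) cancel.
Net charge = (+5) + (−0) = +5.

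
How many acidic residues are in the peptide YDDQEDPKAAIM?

4

Only D (aspartate) and E (glutamate) carry a side-chain carboxylic acid.
Matching residues: D2, D3, E5, D6.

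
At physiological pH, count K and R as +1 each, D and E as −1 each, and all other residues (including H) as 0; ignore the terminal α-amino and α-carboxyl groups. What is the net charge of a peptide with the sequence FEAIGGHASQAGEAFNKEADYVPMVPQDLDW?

-5

Positive (K, R): K17 → +1.
Negative (D, E): E2, E13, E18, D20, D28, D30 → −6.
Net charge = (+1) + (−6) = −5.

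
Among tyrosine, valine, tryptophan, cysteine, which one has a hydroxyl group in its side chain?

tyrosine

S, T, and Y are the three residues with a side-chain hydroxyl.
Of the listed options, only tyrosine belongs to this group.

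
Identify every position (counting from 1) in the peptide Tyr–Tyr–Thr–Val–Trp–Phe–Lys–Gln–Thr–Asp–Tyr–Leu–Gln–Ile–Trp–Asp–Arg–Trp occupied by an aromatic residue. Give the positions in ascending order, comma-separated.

F, W, and Y each carry an aromatic ring on the side chain.
Matching residues: Tyr1, Tyr2, Trp5, Phe6, Tyr11, Trp15, Trp18.

1, 2, 5, 6, 11, 15, 18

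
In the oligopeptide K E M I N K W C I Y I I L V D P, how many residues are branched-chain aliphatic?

6

V, L, and I make up the branched-chain aliphatic group.
Matching residues: I4, I9, I11, I12, L13, V14.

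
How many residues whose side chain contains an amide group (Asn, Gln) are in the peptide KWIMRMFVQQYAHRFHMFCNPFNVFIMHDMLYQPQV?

Matching residues: Q9, Q10, N20, N23, Q33, Q35.

6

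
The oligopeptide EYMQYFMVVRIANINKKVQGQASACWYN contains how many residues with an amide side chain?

Asparagine (N) and glutamine (Q) have uncharged amide side chains.
Matching residues: Q4, N13, N15, Q19, Q21, N28.

6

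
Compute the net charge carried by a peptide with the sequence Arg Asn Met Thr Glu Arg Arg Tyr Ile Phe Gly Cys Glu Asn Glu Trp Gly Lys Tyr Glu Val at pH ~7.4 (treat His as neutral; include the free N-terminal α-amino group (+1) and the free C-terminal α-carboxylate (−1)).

0

The side chains ionized at physiological pH are Lys/Arg (+1) and Asp/Glu (−1); with His treated as neutral, nothing else contributes.
Positive (K, R): Arg1, Arg6, Arg7, Lys18 → +4.
Negative (D, E): Glu5, Glu13, Glu15, Glu20 → −4.
The N-terminus (+1) and C-terminus (−1) cancel.
Net charge = (+4) + (−4) = 0.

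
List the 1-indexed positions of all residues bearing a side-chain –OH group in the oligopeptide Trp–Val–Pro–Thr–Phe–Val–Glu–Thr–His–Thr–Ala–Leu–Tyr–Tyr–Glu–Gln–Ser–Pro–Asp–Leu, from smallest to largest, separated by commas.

4, 8, 10, 13, 14, 17

The –OH-bearing residues are Ser, Thr (aliphatic alcohols), and Tyr (phenol).
Matching residues: Thr4, Thr8, Thr10, Tyr13, Tyr14, Ser17.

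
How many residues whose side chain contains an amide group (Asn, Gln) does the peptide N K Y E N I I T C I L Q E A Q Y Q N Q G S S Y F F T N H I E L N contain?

Matching residues: N1, N5, Q12, Q15, Q17, N18, Q19, N27, N32.

9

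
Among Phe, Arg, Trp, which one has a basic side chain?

Arg

K, R, and H are the three residues with basic side chains (ε-amine, guanidinium, and imidazole respectively).
Of the listed options, only Arg belongs to this group.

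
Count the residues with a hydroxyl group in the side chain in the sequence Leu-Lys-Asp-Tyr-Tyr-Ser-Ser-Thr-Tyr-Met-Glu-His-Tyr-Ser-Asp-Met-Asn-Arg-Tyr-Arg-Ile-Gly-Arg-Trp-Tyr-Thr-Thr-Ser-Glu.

Serine (S), threonine (T), and tyrosine (Y) each carry a hydroxyl group on the side chain.
Matching residues: Tyr4, Tyr5, Ser6, Ser7, Thr8, Tyr9, Tyr13, Ser14, Tyr19, Tyr25, Thr26, Thr27, Ser28.

13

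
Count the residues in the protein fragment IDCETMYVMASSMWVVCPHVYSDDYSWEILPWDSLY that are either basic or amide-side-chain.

Basic: H, K, R. Amide-side-chain: N, Q.
Basic residues here: H19 (1).
Amide-side-chain residues here: none (0).
The two groups share no amino acid, so total = 1 + 0 = 1.

1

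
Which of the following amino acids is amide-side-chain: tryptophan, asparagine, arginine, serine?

The amide-side-chain residues are Asn (N) and Gln (Q).
Of the listed options, only asparagine belongs to this group.

asparagine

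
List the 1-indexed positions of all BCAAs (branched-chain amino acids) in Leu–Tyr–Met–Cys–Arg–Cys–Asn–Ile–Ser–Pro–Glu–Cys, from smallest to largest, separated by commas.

The BCAAs are Val, Leu, and Ile — aliphatic side chains with a branch point.
Matching residues: Leu1, Ile8.

1, 8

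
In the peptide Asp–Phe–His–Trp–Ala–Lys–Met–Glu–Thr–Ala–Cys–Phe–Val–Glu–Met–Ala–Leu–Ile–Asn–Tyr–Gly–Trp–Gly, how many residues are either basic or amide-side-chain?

Basic: H, K, R. Amide-side-chain: N, Q.
Basic residues here: His3, Lys6 (2).
Amide-side-chain residues here: Asn19 (1).
The two groups share no amino acid, so total = 2 + 1 = 3.

3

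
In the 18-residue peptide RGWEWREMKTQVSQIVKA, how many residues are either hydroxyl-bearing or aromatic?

Hydroxyl-bearing: S, T, Y. Aromatic: F, W, Y.
Hydroxyl-bearing residues here: T10, S13 (2).
Aromatic residues here: W3, W5 (2).
(Y belongs to both groups, but none appear in this sequence.) Total = 2 + 2 = 4.

4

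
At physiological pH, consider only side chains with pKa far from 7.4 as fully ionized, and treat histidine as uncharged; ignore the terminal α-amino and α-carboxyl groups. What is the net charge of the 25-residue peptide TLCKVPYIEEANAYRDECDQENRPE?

The side chains ionized at physiological pH are Lys/Arg (+1) and Asp/Glu (−1); with His treated as neutral, nothing else contributes.
Positive (K, R): K4, R15, R23 → +3.
Negative (D, E): E9, E10, D16, E17, D19, E21, E25 → −7.
Net charge = (+3) + (−7) = −4.

-4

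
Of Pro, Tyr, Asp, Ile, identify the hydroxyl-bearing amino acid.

The –OH-bearing residues are Ser, Thr (aliphatic alcohols), and Tyr (phenol).
Of the listed options, only Tyr belongs to this group.

Tyr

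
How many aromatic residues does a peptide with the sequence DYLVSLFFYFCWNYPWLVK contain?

8

Phenylalanine (F), tryptophan (W), and tyrosine (Y) have aromatic ring side chains.
Matching residues: Y2, F7, F8, Y9, F10, W12, Y14, W16.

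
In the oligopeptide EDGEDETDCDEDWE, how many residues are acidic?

10

Aspartate (D) and glutamate (E) have carboxylic-acid side chains and are the acidic amino acids.
Matching residues: E1, D2, E4, D5, E6, D8, D10, E11, D12, E14.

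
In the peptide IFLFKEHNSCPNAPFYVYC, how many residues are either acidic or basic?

Acidic: D, E. Basic: H, K, R.
Acidic residues here: E6 (1).
Basic residues here: K5, H7 (2).
The two groups share no amino acid, so total = 1 + 2 = 3.

3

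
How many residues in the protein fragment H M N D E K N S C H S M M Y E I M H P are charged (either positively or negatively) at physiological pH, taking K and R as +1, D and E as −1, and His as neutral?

4

Charged side chains at pH ~7.4: K, R (positive); D, E (negative).
Matching residues: D4, E5, K6, E15.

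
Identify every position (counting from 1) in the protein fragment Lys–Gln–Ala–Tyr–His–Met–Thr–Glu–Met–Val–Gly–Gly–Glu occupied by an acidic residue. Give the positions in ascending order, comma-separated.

The acidic residues are Asp (D) and Glu (E), whose side chains end in a carboxylate group.
Matching residues: Glu8, Glu13.

8, 13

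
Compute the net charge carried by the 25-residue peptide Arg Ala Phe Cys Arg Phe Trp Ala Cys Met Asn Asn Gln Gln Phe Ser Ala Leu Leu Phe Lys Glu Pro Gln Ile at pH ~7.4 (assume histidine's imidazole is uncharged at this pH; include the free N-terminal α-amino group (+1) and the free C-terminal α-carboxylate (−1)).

The side chains ionized at physiological pH are Lys/Arg (+1) and Asp/Glu (−1); with His treated as neutral, nothing else contributes.
Positive (K, R): Arg1, Arg5, Lys21 → +3.
Negative (D, E): Glu22 → −1.
The N-terminus (+1) and C-terminus (−1) cancel.
Net charge = (+3) + (−1) = +2.

+2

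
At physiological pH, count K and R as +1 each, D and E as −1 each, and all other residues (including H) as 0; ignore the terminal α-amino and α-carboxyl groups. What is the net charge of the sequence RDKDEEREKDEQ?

-3

Positive (K, R): R1, K3, R7, K9 → +4.
Negative (D, E): D2, D4, E5, E6, E8, D10, E11 → −7.
Net charge = (+4) + (−7) = −3.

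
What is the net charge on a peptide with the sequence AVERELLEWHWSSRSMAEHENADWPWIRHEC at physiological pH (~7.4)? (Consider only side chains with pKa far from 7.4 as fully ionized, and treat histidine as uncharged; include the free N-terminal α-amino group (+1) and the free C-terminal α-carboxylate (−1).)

-4

The side chains ionized at physiological pH are Lys/Arg (+1) and Asp/Glu (−1); with His treated as neutral, nothing else contributes.
Positive (K, R): R4, R14, R28 → +3.
Negative (D, E): E3, E5, E8, E18, E20, D23, E30 → −7.
The N-terminus (+1) and C-terminus (−1) cancel.
Net charge = (+3) + (−7) = −4.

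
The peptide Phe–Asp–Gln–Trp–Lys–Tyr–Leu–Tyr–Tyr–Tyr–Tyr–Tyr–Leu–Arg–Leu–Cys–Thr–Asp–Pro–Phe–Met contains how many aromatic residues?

9

Phenylalanine (F), tryptophan (W), and tyrosine (Y) have aromatic ring side chains.
Matching residues: Phe1, Trp4, Tyr6, Tyr8, Tyr9, Tyr10, Tyr11, Tyr12, Phe20.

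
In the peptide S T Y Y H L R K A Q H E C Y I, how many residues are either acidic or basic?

5

Acidic: D, E. Basic: H, K, R.
Acidic residues here: E12 (1).
Basic residues here: H5, R7, K8, H11 (4).
The two groups share no amino acid, so total = 1 + 4 = 5.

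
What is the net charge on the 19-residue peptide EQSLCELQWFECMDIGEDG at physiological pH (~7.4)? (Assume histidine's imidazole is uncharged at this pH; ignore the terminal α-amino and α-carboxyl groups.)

At pH ~7.4 the Lys and Arg side chains are protonated (+1), the Asp and Glu side chains are deprotonated (−1), and with His taken as neutral all other side chains carry no charge.
Positive (K, R): none → +0.
Negative (D, E): E1, E6, E11, D14, E17, D18 → −6.
Net charge = (+0) + (−6) = −6.

-6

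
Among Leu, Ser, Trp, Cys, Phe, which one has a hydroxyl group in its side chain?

Serine (S), threonine (T), and tyrosine (Y) each carry a hydroxyl group on the side chain.
Of the listed options, only Ser belongs to this group.

Ser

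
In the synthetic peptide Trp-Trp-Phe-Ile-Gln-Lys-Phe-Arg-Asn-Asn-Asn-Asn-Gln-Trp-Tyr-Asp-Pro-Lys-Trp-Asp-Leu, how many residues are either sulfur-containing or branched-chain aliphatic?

2

Sulfur-containing: C, M. Branched-chain aliphatic: I, L, V.
Sulfur-containing residues here: none (0).
Branched-chain aliphatic residues here: Ile4, Leu21 (2).
The two groups share no amino acid, so total = 0 + 2 = 2.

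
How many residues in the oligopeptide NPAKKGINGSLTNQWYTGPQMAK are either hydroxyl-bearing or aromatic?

5

Hydroxyl-bearing: S, T, Y. Aromatic: F, W, Y.
Hydroxyl-bearing residues here: S10, T12, Y16, T17 (4).
Aromatic residues here: W15, Y16 (2).
Y is in both groups, so the 1 Y residue must not be double-counted.
Total = 4 + 2 − 1 = 5.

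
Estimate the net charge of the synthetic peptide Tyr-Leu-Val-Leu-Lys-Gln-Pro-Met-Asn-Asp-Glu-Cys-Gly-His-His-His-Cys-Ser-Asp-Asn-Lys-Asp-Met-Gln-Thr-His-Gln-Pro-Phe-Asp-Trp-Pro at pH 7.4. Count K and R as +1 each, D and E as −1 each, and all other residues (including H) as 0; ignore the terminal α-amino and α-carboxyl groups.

-3

Positive (K, R): Lys5, Lys21 → +2.
Negative (D, E): Asp10, Glu11, Asp19, Asp22, Asp30 → −5.
Net charge = (+2) + (−5) = −3.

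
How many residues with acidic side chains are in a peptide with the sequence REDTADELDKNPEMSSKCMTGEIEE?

Aspartate (D) and glutamate (E) have carboxylic-acid side chains and are the acidic amino acids.
Matching residues: E2, D3, D6, E7, D9, E13, E22, E24, E25.

9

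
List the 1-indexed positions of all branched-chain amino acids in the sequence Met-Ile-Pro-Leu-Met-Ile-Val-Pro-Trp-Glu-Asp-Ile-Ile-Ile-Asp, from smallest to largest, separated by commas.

2, 4, 6, 7, 12, 13, 14

Valine (V), leucine (L), and isoleucine (I) are the branched-chain amino acids.
Matching residues: Ile2, Leu4, Ile6, Val7, Ile12, Ile13, Ile14.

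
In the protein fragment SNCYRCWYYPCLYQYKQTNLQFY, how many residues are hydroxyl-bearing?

Serine (S), threonine (T), and tyrosine (Y) each carry a hydroxyl group on the side chain.
Matching residues: S1, Y4, Y8, Y9, Y13, Y15, T18, Y23.

8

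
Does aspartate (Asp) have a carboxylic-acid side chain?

Only D (aspartate) and E (glutamate) carry a side-chain carboxylic acid.
Aspartate is in this group.

Yes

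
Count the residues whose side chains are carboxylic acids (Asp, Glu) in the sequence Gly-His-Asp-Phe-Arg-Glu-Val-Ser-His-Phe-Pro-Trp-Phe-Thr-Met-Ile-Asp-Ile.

3

Matching residues: Asp3, Glu6, Asp17.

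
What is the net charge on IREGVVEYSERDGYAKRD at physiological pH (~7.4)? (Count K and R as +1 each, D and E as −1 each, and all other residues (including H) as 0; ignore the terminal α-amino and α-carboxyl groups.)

-1

Positive (K, R): R2, R11, K16, R17 → +4.
Negative (D, E): E3, E7, E10, D12, D18 → −5.
Net charge = (+4) + (−5) = −1.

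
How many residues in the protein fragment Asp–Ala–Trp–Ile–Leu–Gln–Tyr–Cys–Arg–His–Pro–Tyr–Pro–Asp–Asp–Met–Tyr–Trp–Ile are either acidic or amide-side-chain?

Acidic: D, E. Amide-side-chain: N, Q.
Acidic residues here: Asp1, Asp14, Asp15 (3).
Amide-side-chain residues here: Gln6 (1).
The two groups share no amino acid, so total = 3 + 1 = 4.

4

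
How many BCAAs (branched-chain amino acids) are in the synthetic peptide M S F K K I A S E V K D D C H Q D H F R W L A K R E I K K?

V, L, and I make up the branched-chain aliphatic group.
Matching residues: I6, V10, L22, I27.

4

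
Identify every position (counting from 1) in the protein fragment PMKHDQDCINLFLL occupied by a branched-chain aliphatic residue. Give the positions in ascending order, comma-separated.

9, 11, 13, 14

Matching residues: I9, L11, L13, L14.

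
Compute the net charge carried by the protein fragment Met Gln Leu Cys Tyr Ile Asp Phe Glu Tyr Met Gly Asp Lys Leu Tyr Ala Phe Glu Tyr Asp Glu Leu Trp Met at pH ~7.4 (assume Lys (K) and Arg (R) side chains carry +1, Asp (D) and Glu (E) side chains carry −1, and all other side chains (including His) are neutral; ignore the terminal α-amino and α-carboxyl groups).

-5

Positive (K, R): Lys14 → +1.
Negative (D, E): Asp7, Glu9, Asp13, Glu19, Asp21, Glu22 → −6.
Net charge = (+1) + (−6) = −5.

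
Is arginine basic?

The basic amino acids are Lys (K), Arg (R), and His (H).
Arginine is in this group.

Yes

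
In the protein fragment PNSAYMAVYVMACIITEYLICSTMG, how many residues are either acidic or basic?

Acidic: D, E. Basic: H, K, R.
Acidic residues here: E17 (1).
Basic residues here: none (0).
The two groups share no amino acid, so total = 1 + 0 = 1.

1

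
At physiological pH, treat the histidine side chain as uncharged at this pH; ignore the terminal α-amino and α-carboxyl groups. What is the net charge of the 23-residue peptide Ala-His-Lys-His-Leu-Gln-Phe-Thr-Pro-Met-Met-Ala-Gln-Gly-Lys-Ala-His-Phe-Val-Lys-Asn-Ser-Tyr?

The side chains ionized at physiological pH are Lys/Arg (+1) and Asp/Glu (−1); with His treated as neutral, nothing else contributes.
Positive (K, R): Lys3, Lys15, Lys20 → +3.
Negative (D, E): none → −0.
Net charge = (+3) + (−0) = +3.

+3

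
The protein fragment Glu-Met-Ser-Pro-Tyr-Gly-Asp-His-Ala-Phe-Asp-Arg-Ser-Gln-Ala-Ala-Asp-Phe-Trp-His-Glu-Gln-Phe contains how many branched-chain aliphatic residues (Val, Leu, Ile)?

0

None of the 23 residues belong to this group.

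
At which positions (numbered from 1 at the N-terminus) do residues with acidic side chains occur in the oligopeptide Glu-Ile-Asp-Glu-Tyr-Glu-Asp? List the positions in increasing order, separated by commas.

1, 3, 4, 6, 7

The acidic residues are Asp (D) and Glu (E), whose side chains end in a carboxylate group.
Matching residues: Glu1, Asp3, Glu4, Glu6, Asp7.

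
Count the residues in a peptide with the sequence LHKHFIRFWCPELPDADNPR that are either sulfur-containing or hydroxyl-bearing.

Sulfur-containing: C, M. Hydroxyl-bearing: S, T, Y.
Sulfur-containing residues here: C10 (1).
Hydroxyl-bearing residues here: none (0).
The two groups share no amino acid, so total = 1 + 0 = 1.

1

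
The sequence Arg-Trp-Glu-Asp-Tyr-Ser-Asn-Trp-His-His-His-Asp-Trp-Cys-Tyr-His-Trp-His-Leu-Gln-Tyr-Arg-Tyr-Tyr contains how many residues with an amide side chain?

2

Only N (asparagine) and Q (glutamine) carry a side-chain carboxamide.
Matching residues: Asn7, Gln20.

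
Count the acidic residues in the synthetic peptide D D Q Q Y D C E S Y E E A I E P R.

Aspartate (D) and glutamate (E) have carboxylic-acid side chains and are the acidic amino acids.
Matching residues: D1, D2, D6, E8, E11, E12, E15.

7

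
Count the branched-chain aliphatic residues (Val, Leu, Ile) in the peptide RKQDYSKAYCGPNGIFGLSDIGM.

Matching residues: I15, L18, I21.

3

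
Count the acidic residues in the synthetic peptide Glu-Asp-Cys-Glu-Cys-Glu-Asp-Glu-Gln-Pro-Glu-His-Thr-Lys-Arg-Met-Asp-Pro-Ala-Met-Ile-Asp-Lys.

Aspartate (D) and glutamate (E) have carboxylic-acid side chains and are the acidic amino acids.
Matching residues: Glu1, Asp2, Glu4, Glu6, Asp7, Glu8, Glu11, Asp17, Asp22.

9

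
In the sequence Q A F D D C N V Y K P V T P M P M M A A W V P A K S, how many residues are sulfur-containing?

Cysteine (C, thiol) and methionine (M, thioether) are the two sulfur-containing amino acids.
Matching residues: C6, M15, M17, M18.

4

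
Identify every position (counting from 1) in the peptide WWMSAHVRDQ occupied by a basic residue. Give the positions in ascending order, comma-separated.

K, R, and H are the three residues with basic side chains (ε-amine, guanidinium, and imidazole respectively).
Matching residues: H6, R8.

6, 8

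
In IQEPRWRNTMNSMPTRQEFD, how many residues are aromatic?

2

Phenylalanine (F), tryptophan (W), and tyrosine (Y) have aromatic ring side chains.
Matching residues: W6, F19.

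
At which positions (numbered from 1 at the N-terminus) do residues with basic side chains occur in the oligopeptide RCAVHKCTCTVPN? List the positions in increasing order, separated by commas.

Lysine (K), arginine (R), and histidine (H) have basic, nitrogen-containing side chains.
Matching residues: R1, H5, K6.

1, 5, 6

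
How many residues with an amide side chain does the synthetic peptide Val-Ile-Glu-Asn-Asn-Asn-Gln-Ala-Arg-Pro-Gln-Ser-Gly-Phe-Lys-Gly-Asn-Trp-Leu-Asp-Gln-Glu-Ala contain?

7

Only N (asparagine) and Q (glutamine) carry a side-chain carboxamide.
Matching residues: Asn4, Asn5, Asn6, Gln7, Gln11, Asn17, Gln21.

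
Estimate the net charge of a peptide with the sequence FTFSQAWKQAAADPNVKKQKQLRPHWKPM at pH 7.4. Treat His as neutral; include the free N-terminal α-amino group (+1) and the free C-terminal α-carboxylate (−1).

The side chains ionized at physiological pH are Lys/Arg (+1) and Asp/Glu (−1); with His treated as neutral, nothing else contributes.
Positive (K, R): K8, K17, K18, K20, R23, K27 → +6.
Negative (D, E): D13 → −1.
The N-terminus (+1) and C-terminus (−1) cancel.
Net charge = (+6) + (−1) = +5.

+5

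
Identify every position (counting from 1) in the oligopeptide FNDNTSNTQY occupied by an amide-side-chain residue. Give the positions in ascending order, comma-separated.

2, 4, 7, 9

The amide-side-chain residues are Asn (N) and Gln (Q).
Matching residues: N2, N4, N7, Q9.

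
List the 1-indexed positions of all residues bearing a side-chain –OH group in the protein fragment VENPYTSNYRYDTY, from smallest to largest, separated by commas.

Serine (S), threonine (T), and tyrosine (Y) each carry a hydroxyl group on the side chain.
Matching residues: Y5, T6, S7, Y9, Y11, T13, Y14.

5, 6, 7, 9, 11, 13, 14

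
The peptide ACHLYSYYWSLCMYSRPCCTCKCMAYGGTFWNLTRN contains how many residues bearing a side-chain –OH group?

11

The –OH-bearing residues are Ser, Thr (aliphatic alcohols), and Tyr (phenol).
Matching residues: Y5, S6, Y7, Y8, S10, Y14, S15, T20, Y26, T29, T34.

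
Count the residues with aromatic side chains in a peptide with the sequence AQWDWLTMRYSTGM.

3

F, W, and Y each carry an aromatic ring on the side chain.
Matching residues: W3, W5, Y10.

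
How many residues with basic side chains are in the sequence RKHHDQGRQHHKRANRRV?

11

The basic amino acids are Lys (K), Arg (R), and His (H).
Matching residues: R1, K2, H3, H4, R8, H10, H11, K12, R13, R16, R17.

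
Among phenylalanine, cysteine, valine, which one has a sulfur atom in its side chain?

cysteine

Cysteine (C, thiol) and methionine (M, thioether) are the two sulfur-containing amino acids.
Of the listed options, only cysteine belongs to this group.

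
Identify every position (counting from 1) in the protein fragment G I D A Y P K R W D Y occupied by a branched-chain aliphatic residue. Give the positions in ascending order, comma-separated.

The BCAAs are Val, Leu, and Ile — aliphatic side chains with a branch point.
Matching residues: I2.

2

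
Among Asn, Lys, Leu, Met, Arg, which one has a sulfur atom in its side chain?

Met

Cysteine (C, thiol) and methionine (M, thioether) are the two sulfur-containing amino acids.
Of the listed options, only Met belongs to this group.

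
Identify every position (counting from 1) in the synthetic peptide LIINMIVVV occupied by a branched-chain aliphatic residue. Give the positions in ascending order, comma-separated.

1, 2, 3, 6, 7, 8, 9

The BCAAs are Val, Leu, and Ile — aliphatic side chains with a branch point.
Matching residues: L1, I2, I3, I6, V7, V8, V9.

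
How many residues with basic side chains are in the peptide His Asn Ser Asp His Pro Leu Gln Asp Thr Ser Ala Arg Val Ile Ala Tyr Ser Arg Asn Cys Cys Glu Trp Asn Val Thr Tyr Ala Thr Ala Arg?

K, R, and H are the three residues with basic side chains (ε-amine, guanidinium, and imidazole respectively).
Matching residues: His1, His5, Arg13, Arg19, Arg32.

5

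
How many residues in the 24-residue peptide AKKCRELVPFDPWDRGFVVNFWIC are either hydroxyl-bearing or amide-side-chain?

Hydroxyl-bearing: S, T, Y. Amide-side-chain: N, Q.
Hydroxyl-bearing residues here: none (0).
Amide-side-chain residues here: N20 (1).
The two groups share no amino acid, so total = 0 + 1 = 1.

1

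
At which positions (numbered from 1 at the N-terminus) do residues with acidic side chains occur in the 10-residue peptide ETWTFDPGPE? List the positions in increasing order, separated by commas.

Aspartate (D) and glutamate (E) have carboxylic-acid side chains and are the acidic amino acids.
Matching residues: E1, D6, E10.

1, 6, 10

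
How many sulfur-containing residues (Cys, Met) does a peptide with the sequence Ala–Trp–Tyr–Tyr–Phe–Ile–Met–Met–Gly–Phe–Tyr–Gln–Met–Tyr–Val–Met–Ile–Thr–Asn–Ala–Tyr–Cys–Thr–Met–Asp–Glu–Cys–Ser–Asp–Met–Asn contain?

8

Matching residues: Met7, Met8, Met13, Met16, Cys22, Met24, Cys27, Met30.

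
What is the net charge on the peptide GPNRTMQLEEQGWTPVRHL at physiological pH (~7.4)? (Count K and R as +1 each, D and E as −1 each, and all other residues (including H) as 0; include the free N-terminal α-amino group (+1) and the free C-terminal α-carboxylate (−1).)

0

Positive (K, R): R4, R17 → +2.
Negative (D, E): E9, E10 → −2.
The N-terminus (+1) and C-terminus (−1) cancel.
Net charge = (+2) + (−2) = 0.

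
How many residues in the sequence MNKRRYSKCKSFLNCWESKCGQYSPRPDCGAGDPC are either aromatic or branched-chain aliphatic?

5

Aromatic: F, W, Y. Branched-chain aliphatic: I, L, V.
Aromatic residues here: Y6, F12, W16, Y23 (4).
Branched-chain aliphatic residues here: L13 (1).
The two groups share no amino acid, so total = 4 + 1 = 5.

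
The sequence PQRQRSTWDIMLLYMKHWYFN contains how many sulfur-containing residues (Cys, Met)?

2

Matching residues: M11, M15.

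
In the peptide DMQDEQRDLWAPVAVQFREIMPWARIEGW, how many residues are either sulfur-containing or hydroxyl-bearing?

2

Sulfur-containing: C, M. Hydroxyl-bearing: S, T, Y.
Sulfur-containing residues here: M2, M21 (2).
Hydroxyl-bearing residues here: none (0).
The two groups share no amino acid, so total = 2 + 0 = 2.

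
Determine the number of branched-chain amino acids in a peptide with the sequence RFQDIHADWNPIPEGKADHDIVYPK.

4

V, L, and I make up the branched-chain aliphatic group.
Matching residues: I5, I12, I21, V22.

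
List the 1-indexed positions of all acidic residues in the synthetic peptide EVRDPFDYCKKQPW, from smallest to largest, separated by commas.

1, 4, 7

The acidic residues are Asp (D) and Glu (E), whose side chains end in a carboxylate group.
Matching residues: E1, D4, D7.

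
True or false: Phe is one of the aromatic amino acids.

The aromatic amino acids are Phe (F, benzyl), Trp (W, indole), and Tyr (Y, phenol).
Phenylalanine is in this group.

True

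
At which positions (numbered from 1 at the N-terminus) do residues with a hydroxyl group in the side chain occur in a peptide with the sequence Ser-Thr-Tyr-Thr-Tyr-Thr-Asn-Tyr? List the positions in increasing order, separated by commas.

1, 2, 3, 4, 5, 6, 8

Serine (S), threonine (T), and tyrosine (Y) each carry a hydroxyl group on the side chain.
Matching residues: Ser1, Thr2, Tyr3, Thr4, Tyr5, Thr6, Tyr8.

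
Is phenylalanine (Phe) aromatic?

Yes

Phenylalanine (F), tryptophan (W), and tyrosine (Y) have aromatic ring side chains.
Phenylalanine is in this group.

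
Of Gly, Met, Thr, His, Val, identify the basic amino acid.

Lysine (K), arginine (R), and histidine (H) have basic, nitrogen-containing side chains.
Of the listed options, only His belongs to this group.

His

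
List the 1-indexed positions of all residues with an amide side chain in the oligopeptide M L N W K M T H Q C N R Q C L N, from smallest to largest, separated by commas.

3, 9, 11, 13, 16

The amide-side-chain residues are Asn (N) and Gln (Q).
Matching residues: N3, Q9, N11, Q13, N16.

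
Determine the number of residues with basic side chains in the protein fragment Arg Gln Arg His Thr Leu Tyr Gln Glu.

3

K, R, and H are the three residues with basic side chains (ε-amine, guanidinium, and imidazole respectively).
Matching residues: Arg1, Arg3, His4.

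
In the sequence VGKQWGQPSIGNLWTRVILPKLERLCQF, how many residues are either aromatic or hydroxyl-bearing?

5

Aromatic: F, W, Y. Hydroxyl-bearing: S, T, Y.
Aromatic residues here: W5, W14, F28 (3).
Hydroxyl-bearing residues here: S9, T15 (2).
(Y belongs to both groups, but none appear in this sequence.) Total = 3 + 2 = 5.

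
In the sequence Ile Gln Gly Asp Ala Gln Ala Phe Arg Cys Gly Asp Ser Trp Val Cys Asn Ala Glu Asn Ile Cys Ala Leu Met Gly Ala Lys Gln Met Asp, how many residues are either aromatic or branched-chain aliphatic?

Aromatic: F, W, Y. Branched-chain aliphatic: I, L, V.
Aromatic residues here: Phe8, Trp14 (2).
Branched-chain aliphatic residues here: Ile1, Val15, Ile21, Leu24 (4).
The two groups share no amino acid, so total = 2 + 4 = 6.

6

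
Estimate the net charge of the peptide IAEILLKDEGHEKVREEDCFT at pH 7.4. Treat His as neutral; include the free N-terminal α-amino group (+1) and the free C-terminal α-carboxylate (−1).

At pH ~7.4 the Lys and Arg side chains are protonated (+1), the Asp and Glu side chains are deprotonated (−1), and with His taken as neutral all other side chains carry no charge.
Positive (K, R): K7, K13, R15 → +3.
Negative (D, E): E3, D8, E9, E12, E16, E17, D18 → −7.
The N-terminus (+1) and C-terminus (−1) cancel.
Net charge = (+3) + (−7) = −4.

-4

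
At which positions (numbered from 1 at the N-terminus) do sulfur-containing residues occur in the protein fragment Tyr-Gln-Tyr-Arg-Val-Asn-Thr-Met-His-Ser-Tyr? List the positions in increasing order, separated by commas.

Cysteine (C, thiol) and methionine (M, thioether) are the two sulfur-containing amino acids.
Matching residues: Met8.

8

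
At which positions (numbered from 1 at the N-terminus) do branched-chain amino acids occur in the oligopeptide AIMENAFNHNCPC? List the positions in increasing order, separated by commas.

V, L, and I make up the branched-chain aliphatic group.
Matching residues: I2.

2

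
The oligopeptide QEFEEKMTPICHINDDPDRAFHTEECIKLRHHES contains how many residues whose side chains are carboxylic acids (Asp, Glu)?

Matching residues: E2, E4, E5, D15, D16, D18, E24, E25, E33.

9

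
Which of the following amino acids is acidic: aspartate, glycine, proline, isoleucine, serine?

Only D (aspartate) and E (glutamate) carry a side-chain carboxylic acid.
Of the listed options, only aspartate belongs to this group.

aspartate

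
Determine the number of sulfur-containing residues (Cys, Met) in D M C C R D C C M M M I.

8

Matching residues: M2, C3, C4, C7, C8, M9, M10, M11.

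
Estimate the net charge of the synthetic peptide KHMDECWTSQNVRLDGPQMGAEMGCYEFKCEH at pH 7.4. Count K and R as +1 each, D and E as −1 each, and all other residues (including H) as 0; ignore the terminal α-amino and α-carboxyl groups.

-3

Positive (K, R): K1, R13, K29 → +3.
Negative (D, E): D4, E5, D15, E22, E27, E31 → −6.
Net charge = (+3) + (−6) = −3.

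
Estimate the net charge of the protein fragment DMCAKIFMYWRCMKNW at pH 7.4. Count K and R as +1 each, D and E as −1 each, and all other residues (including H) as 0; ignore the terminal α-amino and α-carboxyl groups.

+2

Positive (K, R): K5, R11, K14 → +3.
Negative (D, E): D1 → −1.
Net charge = (+3) + (−1) = +2.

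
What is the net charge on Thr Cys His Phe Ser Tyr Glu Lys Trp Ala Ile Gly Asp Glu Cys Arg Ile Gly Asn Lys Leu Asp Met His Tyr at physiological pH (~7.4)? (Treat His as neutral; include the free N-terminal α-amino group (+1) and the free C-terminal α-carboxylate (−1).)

Near pH 7.4, K and R contribute +1 each, D and E contribute −1 each, and every other side chain (His included, as stated) is uncharged.
Positive (K, R): Lys8, Arg16, Lys20 → +3.
Negative (D, E): Glu7, Asp13, Glu14, Asp22 → −4.
The N-terminus (+1) and C-terminus (−1) cancel.
Net charge = (+3) + (−4) = −1.

-1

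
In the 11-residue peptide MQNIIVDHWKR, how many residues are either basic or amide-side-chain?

Basic: H, K, R. Amide-side-chain: N, Q.
Basic residues here: H8, K10, R11 (3).
Amide-side-chain residues here: Q2, N3 (2).
The two groups share no amino acid, so total = 3 + 2 = 5.

5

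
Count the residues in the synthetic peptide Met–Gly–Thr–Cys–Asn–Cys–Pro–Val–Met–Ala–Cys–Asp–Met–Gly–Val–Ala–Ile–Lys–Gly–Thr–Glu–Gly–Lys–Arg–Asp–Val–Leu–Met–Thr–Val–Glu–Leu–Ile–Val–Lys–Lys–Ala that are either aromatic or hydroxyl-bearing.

Aromatic: F, W, Y. Hydroxyl-bearing: S, T, Y.
Aromatic residues here: none (0).
Hydroxyl-bearing residues here: Thr3, Thr20, Thr29 (3).
(Y belongs to both groups, but none appear in this sequence.) Total = 0 + 3 = 3.

3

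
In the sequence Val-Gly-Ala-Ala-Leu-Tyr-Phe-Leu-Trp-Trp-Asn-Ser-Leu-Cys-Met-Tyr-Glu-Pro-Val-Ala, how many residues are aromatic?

F, W, and Y each carry an aromatic ring on the side chain.
Matching residues: Tyr6, Phe7, Trp9, Trp10, Tyr16.

5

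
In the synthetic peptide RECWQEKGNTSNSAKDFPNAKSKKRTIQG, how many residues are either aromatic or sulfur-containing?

Aromatic: F, W, Y. Sulfur-containing: C, M.
Aromatic residues here: W4, F17 (2).
Sulfur-containing residues here: C3 (1).
The two groups share no amino acid, so total = 2 + 1 = 3.

3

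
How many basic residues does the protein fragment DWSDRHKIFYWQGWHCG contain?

Lysine (K), arginine (R), and histidine (H) have basic, nitrogen-containing side chains.
Matching residues: R5, H6, K7, H15.

4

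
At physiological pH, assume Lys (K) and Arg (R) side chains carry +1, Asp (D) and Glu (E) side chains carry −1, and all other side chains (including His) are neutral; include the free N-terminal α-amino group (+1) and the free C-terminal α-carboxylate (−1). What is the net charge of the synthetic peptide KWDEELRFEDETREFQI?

-4

Positive (K, R): K1, R7, R13 → +3.
Negative (D, E): D3, E4, E5, E9, D10, E11, E14 → −7.
The N-terminus (+1) and C-terminus (−1) cancel.
Net charge = (+3) + (−7) = −4.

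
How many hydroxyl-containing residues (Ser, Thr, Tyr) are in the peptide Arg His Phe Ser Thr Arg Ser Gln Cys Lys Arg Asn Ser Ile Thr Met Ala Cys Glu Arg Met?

Matching residues: Ser4, Thr5, Ser7, Ser13, Thr15.

5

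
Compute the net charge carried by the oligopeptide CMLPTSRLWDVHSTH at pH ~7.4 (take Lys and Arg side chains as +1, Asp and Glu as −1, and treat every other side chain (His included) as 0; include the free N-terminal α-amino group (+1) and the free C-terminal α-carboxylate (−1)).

Positive (K, R): R7 → +1.
Negative (D, E): D10 → −1.
The N-terminus (+1) and C-terminus (−1) cancel.
Net charge = (+1) + (−1) = 0.

0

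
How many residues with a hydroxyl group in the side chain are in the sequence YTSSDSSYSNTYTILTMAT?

S, T, and Y are the three residues with a side-chain hydroxyl.
Matching residues: Y1, T2, S3, S4, S6, S7, Y8, S9, T11, Y12, T13, T16, T19.

13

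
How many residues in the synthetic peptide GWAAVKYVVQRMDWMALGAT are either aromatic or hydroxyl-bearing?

4

Aromatic: F, W, Y. Hydroxyl-bearing: S, T, Y.
Aromatic residues here: W2, Y7, W14 (3).
Hydroxyl-bearing residues here: Y7, T20 (2).
Y is in both groups, so the 1 Y residue must not be double-counted.
Total = 3 + 2 − 1 = 4.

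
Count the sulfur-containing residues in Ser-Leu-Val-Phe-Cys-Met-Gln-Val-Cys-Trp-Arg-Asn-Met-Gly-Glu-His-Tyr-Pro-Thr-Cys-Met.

Cysteine (C, thiol) and methionine (M, thioether) are the two sulfur-containing amino acids.
Matching residues: Cys5, Met6, Cys9, Met13, Cys20, Met21.

6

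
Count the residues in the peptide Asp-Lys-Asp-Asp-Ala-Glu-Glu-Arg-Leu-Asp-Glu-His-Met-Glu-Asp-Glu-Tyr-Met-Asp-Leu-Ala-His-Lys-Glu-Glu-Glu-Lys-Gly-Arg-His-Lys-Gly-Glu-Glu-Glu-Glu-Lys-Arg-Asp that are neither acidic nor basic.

Acidic: D, E. Basic: K, R, H. All other residues are neither.
Matching residues: Ala5, Leu9, Met13, Tyr17, Met18, Leu20, Ala21, Gly28, Gly32.

9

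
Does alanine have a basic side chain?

K, R, and H are the three residues with basic side chains (ε-amine, guanidinium, and imidazole respectively).
Alanine is not in this group.

No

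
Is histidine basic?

Yes

The basic amino acids are Lys (K), Arg (R), and His (H).
Histidine is in this group.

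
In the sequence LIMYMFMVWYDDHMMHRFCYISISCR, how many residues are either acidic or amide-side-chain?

2

Acidic: D, E. Amide-side-chain: N, Q.
Acidic residues here: D11, D12 (2).
Amide-side-chain residues here: none (0).
The two groups share no amino acid, so total = 2 + 0 = 2.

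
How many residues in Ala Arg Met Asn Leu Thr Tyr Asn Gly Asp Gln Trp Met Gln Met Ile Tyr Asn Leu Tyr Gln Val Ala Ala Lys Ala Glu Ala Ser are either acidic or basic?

Acidic: D, E. Basic: H, K, R.
Acidic residues here: Asp10, Glu27 (2).
Basic residues here: Arg2, Lys25 (2).
The two groups share no amino acid, so total = 2 + 2 = 4.

4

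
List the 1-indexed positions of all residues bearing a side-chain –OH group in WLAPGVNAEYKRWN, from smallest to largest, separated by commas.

10

Serine (S), threonine (T), and tyrosine (Y) each carry a hydroxyl group on the side chain.
Matching residues: Y10.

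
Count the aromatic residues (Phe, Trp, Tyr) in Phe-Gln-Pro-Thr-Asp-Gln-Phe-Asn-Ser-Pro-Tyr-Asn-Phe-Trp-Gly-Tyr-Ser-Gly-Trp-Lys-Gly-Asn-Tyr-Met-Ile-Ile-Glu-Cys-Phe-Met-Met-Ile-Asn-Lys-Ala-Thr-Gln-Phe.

Matching residues: Phe1, Phe7, Tyr11, Phe13, Trp14, Tyr16, Trp19, Tyr23, Phe29, Phe38.

10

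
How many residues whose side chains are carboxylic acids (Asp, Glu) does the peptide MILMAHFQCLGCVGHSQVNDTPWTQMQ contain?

Matching residues: D20.

1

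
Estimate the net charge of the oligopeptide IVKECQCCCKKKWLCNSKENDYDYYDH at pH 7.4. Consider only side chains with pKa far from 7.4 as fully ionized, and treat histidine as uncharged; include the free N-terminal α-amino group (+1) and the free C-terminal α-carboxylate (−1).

At pH ~7.4 the Lys and Arg side chains are protonated (+1), the Asp and Glu side chains are deprotonated (−1), and with His taken as neutral all other side chains carry no charge.
Positive (K, R): K3, K10, K11, K12, K18 → +5.
Negative (D, E): E4, E19, D21, D23, D26 → −5.
The N-terminus (+1) and C-terminus (−1) cancel.
Net charge = (+5) + (−5) = 0.

0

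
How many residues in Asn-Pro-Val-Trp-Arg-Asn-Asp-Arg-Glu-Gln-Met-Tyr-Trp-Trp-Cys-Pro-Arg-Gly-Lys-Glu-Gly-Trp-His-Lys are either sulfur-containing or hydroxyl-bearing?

3

Sulfur-containing: C, M. Hydroxyl-bearing: S, T, Y.
Sulfur-containing residues here: Met11, Cys15 (2).
Hydroxyl-bearing residues here: Tyr12 (1).
The two groups share no amino acid, so total = 2 + 1 = 3.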